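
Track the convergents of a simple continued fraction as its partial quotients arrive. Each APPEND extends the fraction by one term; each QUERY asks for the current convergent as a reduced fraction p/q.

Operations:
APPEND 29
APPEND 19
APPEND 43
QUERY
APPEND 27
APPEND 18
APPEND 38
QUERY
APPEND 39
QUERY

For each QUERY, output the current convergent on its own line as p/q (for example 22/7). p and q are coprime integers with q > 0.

23765/818
440814865/15173009
17203363226/592146059

APPEND 29: p_0 = 29·1 + 0 = 29, q_0 = 29·0 + 1 = 1 → 29/1
APPEND 19: p_1 = 19·29 + 1 = 552, q_1 = 19·1 + 0 = 19 → 552/19
APPEND 43: p_2 = 43·552 + 29 = 23765, q_2 = 43·19 + 1 = 818 → 23765/818
APPEND 27: p_3 = 27·23765 + 552 = 642207, q_3 = 27·818 + 19 = 22105 → 642207/22105
APPEND 18: p_4 = 18·642207 + 23765 = 11583491, q_4 = 18·22105 + 818 = 398708 → 11583491/398708
APPEND 38: p_5 = 38·11583491 + 642207 = 440814865, q_5 = 38·398708 + 22105 = 15173009 → 440814865/15173009
APPEND 39: p_6 = 39·440814865 + 11583491 = 17203363226, q_6 = 39·15173009 + 398708 = 592146059 → 17203363226/592146059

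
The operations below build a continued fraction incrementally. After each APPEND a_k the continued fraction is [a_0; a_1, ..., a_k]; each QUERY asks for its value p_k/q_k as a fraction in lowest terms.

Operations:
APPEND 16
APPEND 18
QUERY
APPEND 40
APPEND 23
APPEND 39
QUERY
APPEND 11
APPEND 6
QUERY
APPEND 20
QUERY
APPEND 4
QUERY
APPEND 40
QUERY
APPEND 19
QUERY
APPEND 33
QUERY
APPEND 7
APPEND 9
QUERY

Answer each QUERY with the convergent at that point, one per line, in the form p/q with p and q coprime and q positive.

APPEND 16: p_0 = 16·1 + 0 = 16, q_0 = 16·0 + 1 = 1 → 16/1
APPEND 18: p_1 = 18·16 + 1 = 289, q_1 = 18·1 + 0 = 18 → 289/18
APPEND 40: p_2 = 40·289 + 16 = 11576, q_2 = 40·18 + 1 = 721 → 11576/721
APPEND 23: p_3 = 23·11576 + 289 = 266537, q_3 = 23·721 + 18 = 16601 → 266537/16601
APPEND 39: p_4 = 39·266537 + 11576 = 10406519, q_4 = 39·16601 + 721 = 648160 → 10406519/648160
APPEND 11: p_5 = 11·10406519 + 266537 = 114738246, q_5 = 11·648160 + 16601 = 7146361 → 114738246/7146361
APPEND 6: p_6 = 6·114738246 + 10406519 = 698835995, q_6 = 6·7146361 + 648160 = 43526326 → 698835995/43526326
APPEND 20: p_7 = 20·698835995 + 114738246 = 14091458146, q_7 = 20·43526326 + 7146361 = 877672881 → 14091458146/877672881
APPEND 4: p_8 = 4·14091458146 + 698835995 = 57064668579, q_8 = 4·877672881 + 43526326 = 3554217850 → 57064668579/3554217850
APPEND 40: p_9 = 40·57064668579 + 14091458146 = 2296678201306, q_9 = 40·3554217850 + 877672881 = 143046386881 → 2296678201306/143046386881
APPEND 19: p_10 = 19·2296678201306 + 57064668579 = 43693950493393, q_10 = 19·143046386881 + 3554217850 = 2721435568589 → 43693950493393/2721435568589
APPEND 33: p_11 = 33·43693950493393 + 2296678201306 = 1444197044483275, q_11 = 33·2721435568589 + 143046386881 = 89950420150318 → 1444197044483275/89950420150318
APPEND 7: p_12 = 7·1444197044483275 + 43693950493393 = 10153073261876318, q_12 = 7·89950420150318 + 2721435568589 = 632374376620815 → 10153073261876318/632374376620815
APPEND 9: p_13 = 9·10153073261876318 + 1444197044483275 = 92821856401370137, q_13 = 9·632374376620815 + 89950420150318 = 5781319809737653 → 92821856401370137/5781319809737653

289/18
10406519/648160
698835995/43526326
14091458146/877672881
57064668579/3554217850
2296678201306/143046386881
43693950493393/2721435568589
1444197044483275/89950420150318
92821856401370137/5781319809737653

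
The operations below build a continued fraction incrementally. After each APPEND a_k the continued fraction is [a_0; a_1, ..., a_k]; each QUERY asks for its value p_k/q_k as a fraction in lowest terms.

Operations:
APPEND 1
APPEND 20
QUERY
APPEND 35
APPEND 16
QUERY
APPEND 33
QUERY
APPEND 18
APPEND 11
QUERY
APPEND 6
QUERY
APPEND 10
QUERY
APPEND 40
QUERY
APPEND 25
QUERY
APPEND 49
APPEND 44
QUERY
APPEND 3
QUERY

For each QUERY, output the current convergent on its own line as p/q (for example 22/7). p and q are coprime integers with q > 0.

21/20
11797/11236
390037/371489
77747130/74049907
473515243/450997480
4812899560/4584024707
192989497643/183811985760
4829550340635/4599883668707
10425831622645987/9930036800774439
31514335824126719/30015688514075720

APPEND 1: p_0 = 1·1 + 0 = 1, q_0 = 1·0 + 1 = 1 → 1/1
APPEND 20: p_1 = 20·1 + 1 = 21, q_1 = 20·1 + 0 = 20 → 21/20
APPEND 35: p_2 = 35·21 + 1 = 736, q_2 = 35·20 + 1 = 701 → 736/701
APPEND 16: p_3 = 16·736 + 21 = 11797, q_3 = 16·701 + 20 = 11236 → 11797/11236
APPEND 33: p_4 = 33·11797 + 736 = 390037, q_4 = 33·11236 + 701 = 371489 → 390037/371489
APPEND 18: p_5 = 18·390037 + 11797 = 7032463, q_5 = 18·371489 + 11236 = 6698038 → 7032463/6698038
APPEND 11: p_6 = 11·7032463 + 390037 = 77747130, q_6 = 11·6698038 + 371489 = 74049907 → 77747130/74049907
APPEND 6: p_7 = 6·77747130 + 7032463 = 473515243, q_7 = 6·74049907 + 6698038 = 450997480 → 473515243/450997480
APPEND 10: p_8 = 10·473515243 + 77747130 = 4812899560, q_8 = 10·450997480 + 74049907 = 4584024707 → 4812899560/4584024707
APPEND 40: p_9 = 40·4812899560 + 473515243 = 192989497643, q_9 = 40·4584024707 + 450997480 = 183811985760 → 192989497643/183811985760
APPEND 25: p_10 = 25·192989497643 + 4812899560 = 4829550340635, q_10 = 25·183811985760 + 4584024707 = 4599883668707 → 4829550340635/4599883668707
APPEND 49: p_11 = 49·4829550340635 + 192989497643 = 236840956188758, q_11 = 49·4599883668707 + 183811985760 = 225578111752403 → 236840956188758/225578111752403
APPEND 44: p_12 = 44·236840956188758 + 4829550340635 = 10425831622645987, q_12 = 44·225578111752403 + 4599883668707 = 9930036800774439 → 10425831622645987/9930036800774439
APPEND 3: p_13 = 3·10425831622645987 + 236840956188758 = 31514335824126719, q_13 = 3·9930036800774439 + 225578111752403 = 30015688514075720 → 31514335824126719/30015688514075720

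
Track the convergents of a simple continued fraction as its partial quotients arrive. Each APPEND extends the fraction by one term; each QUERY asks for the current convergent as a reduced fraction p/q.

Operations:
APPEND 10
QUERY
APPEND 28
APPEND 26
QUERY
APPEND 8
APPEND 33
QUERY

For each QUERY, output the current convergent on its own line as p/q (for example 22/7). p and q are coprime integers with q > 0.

APPEND 10: p_0 = 10·1 + 0 = 10, q_0 = 10·0 + 1 = 1 → 10/1
APPEND 28: p_1 = 28·10 + 1 = 281, q_1 = 28·1 + 0 = 28 → 281/28
APPEND 26: p_2 = 26·281 + 10 = 7316, q_2 = 26·28 + 1 = 729 → 7316/729
APPEND 8: p_3 = 8·7316 + 281 = 58809, q_3 = 8·729 + 28 = 5860 → 58809/5860
APPEND 33: p_4 = 33·58809 + 7316 = 1948013, q_4 = 33·5860 + 729 = 194109 → 1948013/194109

10/1
7316/729
1948013/194109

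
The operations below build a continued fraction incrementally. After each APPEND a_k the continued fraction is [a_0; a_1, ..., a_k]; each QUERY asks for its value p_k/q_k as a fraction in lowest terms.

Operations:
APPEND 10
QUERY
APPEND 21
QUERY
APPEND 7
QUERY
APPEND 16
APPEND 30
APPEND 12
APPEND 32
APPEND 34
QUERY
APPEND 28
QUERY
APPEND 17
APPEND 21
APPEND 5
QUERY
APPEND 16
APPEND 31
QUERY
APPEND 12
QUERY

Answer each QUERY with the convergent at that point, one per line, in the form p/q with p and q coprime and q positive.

10/1
211/21
1487/148
9480241121/943561057
265725326629/26447435974
481170570777429/47890534277060
242096964988280626/24095723438386379
2912957637743803099/289924417805930397

APPEND 10: p_0 = 10·1 + 0 = 10, q_0 = 10·0 + 1 = 1 → 10/1
APPEND 21: p_1 = 21·10 + 1 = 211, q_1 = 21·1 + 0 = 21 → 211/21
APPEND 7: p_2 = 7·211 + 10 = 1487, q_2 = 7·21 + 1 = 148 → 1487/148
APPEND 16: p_3 = 16·1487 + 211 = 24003, q_3 = 16·148 + 21 = 2389 → 24003/2389
APPEND 30: p_4 = 30·24003 + 1487 = 721577, q_4 = 30·2389 + 148 = 71818 → 721577/71818
APPEND 12: p_5 = 12·721577 + 24003 = 8682927, q_5 = 12·71818 + 2389 = 864205 → 8682927/864205
APPEND 32: p_6 = 32·8682927 + 721577 = 278575241, q_6 = 32·864205 + 71818 = 27726378 → 278575241/27726378
APPEND 34: p_7 = 34·278575241 + 8682927 = 9480241121, q_7 = 34·27726378 + 864205 = 943561057 → 9480241121/943561057
APPEND 28: p_8 = 28·9480241121 + 278575241 = 265725326629, q_8 = 28·943561057 + 27726378 = 26447435974 → 265725326629/26447435974
APPEND 17: p_9 = 17·265725326629 + 9480241121 = 4526810793814, q_9 = 17·26447435974 + 943561057 = 450549972615 → 4526810793814/450549972615
APPEND 21: p_10 = 21·4526810793814 + 265725326629 = 95328751996723, q_10 = 21·450549972615 + 26447435974 = 9487996860889 → 95328751996723/9487996860889
APPEND 5: p_11 = 5·95328751996723 + 4526810793814 = 481170570777429, q_11 = 5·9487996860889 + 450549972615 = 47890534277060 → 481170570777429/47890534277060
APPEND 16: p_12 = 16·481170570777429 + 95328751996723 = 7794057884435587, q_12 = 16·47890534277060 + 9487996860889 = 775736545293849 → 7794057884435587/775736545293849
APPEND 31: p_13 = 31·7794057884435587 + 481170570777429 = 242096964988280626, q_13 = 31·775736545293849 + 47890534277060 = 24095723438386379 → 242096964988280626/24095723438386379
APPEND 12: p_14 = 12·242096964988280626 + 7794057884435587 = 2912957637743803099, q_14 = 12·24095723438386379 + 775736545293849 = 289924417805930397 → 2912957637743803099/289924417805930397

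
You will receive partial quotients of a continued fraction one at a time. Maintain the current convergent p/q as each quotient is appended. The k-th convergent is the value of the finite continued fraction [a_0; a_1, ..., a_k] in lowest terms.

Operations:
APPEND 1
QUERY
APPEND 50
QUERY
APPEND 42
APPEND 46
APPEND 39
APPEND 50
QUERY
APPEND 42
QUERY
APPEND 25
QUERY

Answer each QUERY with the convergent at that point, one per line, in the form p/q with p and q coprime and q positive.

APPEND 1: p_0 = 1·1 + 0 = 1, q_0 = 1·0 + 1 = 1 → 1/1
APPEND 50: p_1 = 50·1 + 1 = 51, q_1 = 50·1 + 0 = 50 → 51/50
APPEND 42: p_2 = 42·51 + 1 = 2143, q_2 = 42·50 + 1 = 2101 → 2143/2101
APPEND 46: p_3 = 46·2143 + 51 = 98629, q_3 = 46·2101 + 50 = 96696 → 98629/96696
APPEND 39: p_4 = 39·98629 + 2143 = 3848674, q_4 = 39·96696 + 2101 = 3773245 → 3848674/3773245
APPEND 50: p_5 = 50·3848674 + 98629 = 192532329, q_5 = 50·3773245 + 96696 = 188758946 → 192532329/188758946
APPEND 42: p_6 = 42·192532329 + 3848674 = 8090206492, q_6 = 42·188758946 + 3773245 = 7931648977 → 8090206492/7931648977
APPEND 25: p_7 = 25·8090206492 + 192532329 = 202447694629, q_7 = 25·7931648977 + 188758946 = 198479983371 → 202447694629/198479983371

1/1
51/50
192532329/188758946
8090206492/7931648977
202447694629/198479983371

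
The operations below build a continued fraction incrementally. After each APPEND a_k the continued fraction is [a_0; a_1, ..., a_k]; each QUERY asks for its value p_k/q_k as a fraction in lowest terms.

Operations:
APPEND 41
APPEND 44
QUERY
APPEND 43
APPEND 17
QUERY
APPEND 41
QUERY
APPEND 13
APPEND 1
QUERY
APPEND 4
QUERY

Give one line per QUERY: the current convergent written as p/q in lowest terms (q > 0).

1805/44
1321957/32225
54277893/1323118
761212459/18555877
3751784402/91456267

APPEND 41: p_0 = 41·1 + 0 = 41, q_0 = 41·0 + 1 = 1 → 41/1
APPEND 44: p_1 = 44·41 + 1 = 1805, q_1 = 44·1 + 0 = 44 → 1805/44
APPEND 43: p_2 = 43·1805 + 41 = 77656, q_2 = 43·44 + 1 = 1893 → 77656/1893
APPEND 17: p_3 = 17·77656 + 1805 = 1321957, q_3 = 17·1893 + 44 = 32225 → 1321957/32225
APPEND 41: p_4 = 41·1321957 + 77656 = 54277893, q_4 = 41·32225 + 1893 = 1323118 → 54277893/1323118
APPEND 13: p_5 = 13·54277893 + 1321957 = 706934566, q_5 = 13·1323118 + 32225 = 17232759 → 706934566/17232759
APPEND 1: p_6 = 1·706934566 + 54277893 = 761212459, q_6 = 1·17232759 + 1323118 = 18555877 → 761212459/18555877
APPEND 4: p_7 = 4·761212459 + 706934566 = 3751784402, q_7 = 4·18555877 + 17232759 = 91456267 → 3751784402/91456267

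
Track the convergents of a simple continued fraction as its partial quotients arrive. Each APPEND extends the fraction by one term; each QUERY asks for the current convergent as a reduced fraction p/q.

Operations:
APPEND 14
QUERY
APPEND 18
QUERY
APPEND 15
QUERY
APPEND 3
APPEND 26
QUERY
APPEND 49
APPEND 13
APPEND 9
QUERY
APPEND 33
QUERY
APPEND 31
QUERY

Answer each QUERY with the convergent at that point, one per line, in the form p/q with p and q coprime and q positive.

APPEND 14: p_0 = 14·1 + 0 = 14, q_0 = 14·0 + 1 = 1 → 14/1
APPEND 18: p_1 = 18·14 + 1 = 253, q_1 = 18·1 + 0 = 18 → 253/18
APPEND 15: p_2 = 15·253 + 14 = 3809, q_2 = 15·18 + 1 = 271 → 3809/271
APPEND 3: p_3 = 3·3809 + 253 = 11680, q_3 = 3·271 + 18 = 831 → 11680/831
APPEND 26: p_4 = 26·11680 + 3809 = 307489, q_4 = 26·831 + 271 = 21877 → 307489/21877
APPEND 49: p_5 = 49·307489 + 11680 = 15078641, q_5 = 49·21877 + 831 = 1072804 → 15078641/1072804
APPEND 13: p_6 = 13·15078641 + 307489 = 196329822, q_6 = 13·1072804 + 21877 = 13968329 → 196329822/13968329
APPEND 9: p_7 = 9·196329822 + 15078641 = 1782047039, q_7 = 9·13968329 + 1072804 = 126787765 → 1782047039/126787765
APPEND 33: p_8 = 33·1782047039 + 196329822 = 59003882109, q_8 = 33·126787765 + 13968329 = 4197964574 → 59003882109/4197964574
APPEND 31: p_9 = 31·59003882109 + 1782047039 = 1830902392418, q_9 = 31·4197964574 + 126787765 = 130263689559 → 1830902392418/130263689559

14/1
253/18
3809/271
307489/21877
1782047039/126787765
59003882109/4197964574
1830902392418/130263689559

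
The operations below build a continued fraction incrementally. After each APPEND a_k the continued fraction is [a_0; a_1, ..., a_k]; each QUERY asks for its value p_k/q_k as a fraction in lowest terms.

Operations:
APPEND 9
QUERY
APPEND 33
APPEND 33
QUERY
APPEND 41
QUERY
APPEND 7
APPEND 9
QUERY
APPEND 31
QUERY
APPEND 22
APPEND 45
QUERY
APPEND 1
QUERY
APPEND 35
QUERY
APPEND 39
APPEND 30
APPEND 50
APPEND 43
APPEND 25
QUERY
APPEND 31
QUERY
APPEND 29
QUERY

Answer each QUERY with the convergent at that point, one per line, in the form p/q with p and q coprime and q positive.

9/1
9843/1090
403861/44723
25935691/2872082
806843291/89348693
800748807476/88673798453
818525295569/90642341781
29449134152391/3261155760788
1858710083095922779243/205830944426285244838
57694291914340350144288/6388984866835533046915
1674993175598966076963595/185486392082656743605373

APPEND 9: p_0 = 9·1 + 0 = 9, q_0 = 9·0 + 1 = 1 → 9/1
APPEND 33: p_1 = 33·9 + 1 = 298, q_1 = 33·1 + 0 = 33 → 298/33
APPEND 33: p_2 = 33·298 + 9 = 9843, q_2 = 33·33 + 1 = 1090 → 9843/1090
APPEND 41: p_3 = 41·9843 + 298 = 403861, q_3 = 41·1090 + 33 = 44723 → 403861/44723
APPEND 7: p_4 = 7·403861 + 9843 = 2836870, q_4 = 7·44723 + 1090 = 314151 → 2836870/314151
APPEND 9: p_5 = 9·2836870 + 403861 = 25935691, q_5 = 9·314151 + 44723 = 2872082 → 25935691/2872082
APPEND 31: p_6 = 31·25935691 + 2836870 = 806843291, q_6 = 31·2872082 + 314151 = 89348693 → 806843291/89348693
APPEND 22: p_7 = 22·806843291 + 25935691 = 17776488093, q_7 = 22·89348693 + 2872082 = 1968543328 → 17776488093/1968543328
APPEND 45: p_8 = 45·17776488093 + 806843291 = 800748807476, q_8 = 45·1968543328 + 89348693 = 88673798453 → 800748807476/88673798453
APPEND 1: p_9 = 1·800748807476 + 17776488093 = 818525295569, q_9 = 1·88673798453 + 1968543328 = 90642341781 → 818525295569/90642341781
APPEND 35: p_10 = 35·818525295569 + 800748807476 = 29449134152391, q_10 = 35·90642341781 + 88673798453 = 3261155760788 → 29449134152391/3261155760788
APPEND 39: p_11 = 39·29449134152391 + 818525295569 = 1149334757238818, q_11 = 39·3261155760788 + 90642341781 = 127275717012513 → 1149334757238818/127275717012513
APPEND 30: p_12 = 30·1149334757238818 + 29449134152391 = 34509491851316931, q_12 = 30·127275717012513 + 3261155760788 = 3821532666136178 → 34509491851316931/3821532666136178
APPEND 50: p_13 = 50·34509491851316931 + 1149334757238818 = 1726623927323085368, q_13 = 50·3821532666136178 + 127275717012513 = 191203909023821413 → 1726623927323085368/191203909023821413
APPEND 43: p_14 = 43·1726623927323085368 + 34509491851316931 = 74279338366743987755, q_14 = 43·191203909023821413 + 3821532666136178 = 8225589620690456937 → 74279338366743987755/8225589620690456937
APPEND 25: p_15 = 25·74279338366743987755 + 1726623927323085368 = 1858710083095922779243, q_15 = 25·8225589620690456937 + 191203909023821413 = 205830944426285244838 → 1858710083095922779243/205830944426285244838
APPEND 31: p_16 = 31·1858710083095922779243 + 74279338366743987755 = 57694291914340350144288, q_16 = 31·205830944426285244838 + 8225589620690456937 = 6388984866835533046915 → 57694291914340350144288/6388984866835533046915
APPEND 29: p_17 = 29·57694291914340350144288 + 1858710083095922779243 = 1674993175598966076963595, q_17 = 29·6388984866835533046915 + 205830944426285244838 = 185486392082656743605373 → 1674993175598966076963595/185486392082656743605373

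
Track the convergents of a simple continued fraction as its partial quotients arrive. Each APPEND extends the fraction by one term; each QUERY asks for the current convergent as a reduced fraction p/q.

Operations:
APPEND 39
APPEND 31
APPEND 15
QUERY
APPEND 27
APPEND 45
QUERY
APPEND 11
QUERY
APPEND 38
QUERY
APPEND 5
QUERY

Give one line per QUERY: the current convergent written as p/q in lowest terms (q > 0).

APPEND 39: p_0 = 39·1 + 0 = 39, q_0 = 39·0 + 1 = 1 → 39/1
APPEND 31: p_1 = 31·39 + 1 = 1210, q_1 = 31·1 + 0 = 31 → 1210/31
APPEND 15: p_2 = 15·1210 + 39 = 18189, q_2 = 15·31 + 1 = 466 → 18189/466
APPEND 27: p_3 = 27·18189 + 1210 = 492313, q_3 = 27·466 + 31 = 12613 → 492313/12613
APPEND 45: p_4 = 45·492313 + 18189 = 22172274, q_4 = 45·12613 + 466 = 568051 → 22172274/568051
APPEND 11: p_5 = 11·22172274 + 492313 = 244387327, q_5 = 11·568051 + 12613 = 6261174 → 244387327/6261174
APPEND 38: p_6 = 38·244387327 + 22172274 = 9308890700, q_6 = 38·6261174 + 568051 = 238492663 → 9308890700/238492663
APPEND 5: p_7 = 5·9308890700 + 244387327 = 46788840827, q_7 = 5·238492663 + 6261174 = 1198724489 → 46788840827/1198724489

18189/466
22172274/568051
244387327/6261174
9308890700/238492663
46788840827/1198724489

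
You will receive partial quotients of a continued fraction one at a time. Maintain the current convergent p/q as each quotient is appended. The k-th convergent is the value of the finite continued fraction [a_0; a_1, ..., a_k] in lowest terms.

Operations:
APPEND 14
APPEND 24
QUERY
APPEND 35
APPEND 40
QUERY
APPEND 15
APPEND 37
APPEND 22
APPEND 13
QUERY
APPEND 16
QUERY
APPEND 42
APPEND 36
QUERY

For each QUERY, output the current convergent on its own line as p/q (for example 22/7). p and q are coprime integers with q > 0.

337/24
472697/33664
75646934887/5387337800
1216149702686/86610373223
1842757789819850/131235438847199

APPEND 14: p_0 = 14·1 + 0 = 14, q_0 = 14·0 + 1 = 1 → 14/1
APPEND 24: p_1 = 24·14 + 1 = 337, q_1 = 24·1 + 0 = 24 → 337/24
APPEND 35: p_2 = 35·337 + 14 = 11809, q_2 = 35·24 + 1 = 841 → 11809/841
APPEND 40: p_3 = 40·11809 + 337 = 472697, q_3 = 40·841 + 24 = 33664 → 472697/33664
APPEND 15: p_4 = 15·472697 + 11809 = 7102264, q_4 = 15·33664 + 841 = 505801 → 7102264/505801
APPEND 37: p_5 = 37·7102264 + 472697 = 263256465, q_5 = 37·505801 + 33664 = 18748301 → 263256465/18748301
APPEND 22: p_6 = 22·263256465 + 7102264 = 5798744494, q_6 = 22·18748301 + 505801 = 412968423 → 5798744494/412968423
APPEND 13: p_7 = 13·5798744494 + 263256465 = 75646934887, q_7 = 13·412968423 + 18748301 = 5387337800 → 75646934887/5387337800
APPEND 16: p_8 = 16·75646934887 + 5798744494 = 1216149702686, q_8 = 16·5387337800 + 412968423 = 86610373223 → 1216149702686/86610373223
APPEND 42: p_9 = 42·1216149702686 + 75646934887 = 51153934447699, q_9 = 42·86610373223 + 5387337800 = 3643023013166 → 51153934447699/3643023013166
APPEND 36: p_10 = 36·51153934447699 + 1216149702686 = 1842757789819850, q_10 = 36·3643023013166 + 86610373223 = 131235438847199 → 1842757789819850/131235438847199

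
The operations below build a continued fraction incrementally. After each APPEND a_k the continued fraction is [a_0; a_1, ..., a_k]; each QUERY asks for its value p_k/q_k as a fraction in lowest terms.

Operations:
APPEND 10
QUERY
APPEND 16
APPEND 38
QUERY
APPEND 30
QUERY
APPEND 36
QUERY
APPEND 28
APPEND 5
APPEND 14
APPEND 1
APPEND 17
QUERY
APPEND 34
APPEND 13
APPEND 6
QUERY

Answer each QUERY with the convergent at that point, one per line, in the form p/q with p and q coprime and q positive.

10/1
6128/609
184001/18286
6630164/658905
255067886375/25348619683
687766321738212/68350144615565

APPEND 10: p_0 = 10·1 + 0 = 10, q_0 = 10·0 + 1 = 1 → 10/1
APPEND 16: p_1 = 16·10 + 1 = 161, q_1 = 16·1 + 0 = 16 → 161/16
APPEND 38: p_2 = 38·161 + 10 = 6128, q_2 = 38·16 + 1 = 609 → 6128/609
APPEND 30: p_3 = 30·6128 + 161 = 184001, q_3 = 30·609 + 16 = 18286 → 184001/18286
APPEND 36: p_4 = 36·184001 + 6128 = 6630164, q_4 = 36·18286 + 609 = 658905 → 6630164/658905
APPEND 28: p_5 = 28·6630164 + 184001 = 185828593, q_5 = 28·658905 + 18286 = 18467626 → 185828593/18467626
APPEND 5: p_6 = 5·185828593 + 6630164 = 935773129, q_6 = 5·18467626 + 658905 = 92997035 → 935773129/92997035
APPEND 14: p_7 = 14·935773129 + 185828593 = 13286652399, q_7 = 14·92997035 + 18467626 = 1320426116 → 13286652399/1320426116
APPEND 1: p_8 = 1·13286652399 + 935773129 = 14222425528, q_8 = 1·1320426116 + 92997035 = 1413423151 → 14222425528/1413423151
APPEND 17: p_9 = 17·14222425528 + 13286652399 = 255067886375, q_9 = 17·1413423151 + 1320426116 = 25348619683 → 255067886375/25348619683
APPEND 34: p_10 = 34·255067886375 + 14222425528 = 8686530562278, q_10 = 34·25348619683 + 1413423151 = 863266492373 → 8686530562278/863266492373
APPEND 13: p_11 = 13·8686530562278 + 255067886375 = 113179965195989, q_11 = 13·863266492373 + 25348619683 = 11247813020532 → 113179965195989/11247813020532
APPEND 6: p_12 = 6·113179965195989 + 8686530562278 = 687766321738212, q_12 = 6·11247813020532 + 863266492373 = 68350144615565 → 687766321738212/68350144615565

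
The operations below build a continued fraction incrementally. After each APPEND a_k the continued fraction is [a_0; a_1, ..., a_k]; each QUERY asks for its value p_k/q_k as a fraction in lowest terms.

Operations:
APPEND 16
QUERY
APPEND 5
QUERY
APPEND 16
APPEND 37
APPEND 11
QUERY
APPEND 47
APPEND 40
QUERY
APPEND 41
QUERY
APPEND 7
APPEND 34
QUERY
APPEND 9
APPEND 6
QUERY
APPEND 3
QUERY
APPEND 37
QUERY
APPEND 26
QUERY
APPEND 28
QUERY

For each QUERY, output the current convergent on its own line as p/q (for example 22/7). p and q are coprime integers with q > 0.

16/1
81/5
536187/33103
1010512747/62386823
41456272041/2559418586
9942406451197/613822194036
548579581318039/33868090573530
1735511606431924/107146649783839
64762509019299227/3998294132575573
1685560746108211826/104062794096748737
47260463400049230355/2917756528841540209

APPEND 16: p_0 = 16·1 + 0 = 16, q_0 = 16·0 + 1 = 1 → 16/1
APPEND 5: p_1 = 5·16 + 1 = 81, q_1 = 5·1 + 0 = 5 → 81/5
APPEND 16: p_2 = 16·81 + 16 = 1312, q_2 = 16·5 + 1 = 81 → 1312/81
APPEND 37: p_3 = 37·1312 + 81 = 48625, q_3 = 37·81 + 5 = 3002 → 48625/3002
APPEND 11: p_4 = 11·48625 + 1312 = 536187, q_4 = 11·3002 + 81 = 33103 → 536187/33103
APPEND 47: p_5 = 47·536187 + 48625 = 25249414, q_5 = 47·33103 + 3002 = 1558843 → 25249414/1558843
APPEND 40: p_6 = 40·25249414 + 536187 = 1010512747, q_6 = 40·1558843 + 33103 = 62386823 → 1010512747/62386823
APPEND 41: p_7 = 41·1010512747 + 25249414 = 41456272041, q_7 = 41·62386823 + 1558843 = 2559418586 → 41456272041/2559418586
APPEND 7: p_8 = 7·41456272041 + 1010512747 = 291204417034, q_8 = 7·2559418586 + 62386823 = 17978316925 → 291204417034/17978316925
APPEND 34: p_9 = 34·291204417034 + 41456272041 = 9942406451197, q_9 = 34·17978316925 + 2559418586 = 613822194036 → 9942406451197/613822194036
APPEND 9: p_10 = 9·9942406451197 + 291204417034 = 89772862477807, q_10 = 9·613822194036 + 17978316925 = 5542378063249 → 89772862477807/5542378063249
APPEND 6: p_11 = 6·89772862477807 + 9942406451197 = 548579581318039, q_11 = 6·5542378063249 + 613822194036 = 33868090573530 → 548579581318039/33868090573530
APPEND 3: p_12 = 3·548579581318039 + 89772862477807 = 1735511606431924, q_12 = 3·33868090573530 + 5542378063249 = 107146649783839 → 1735511606431924/107146649783839
APPEND 37: p_13 = 37·1735511606431924 + 548579581318039 = 64762509019299227, q_13 = 37·107146649783839 + 33868090573530 = 3998294132575573 → 64762509019299227/3998294132575573
APPEND 26: p_14 = 26·64762509019299227 + 1735511606431924 = 1685560746108211826, q_14 = 26·3998294132575573 + 107146649783839 = 104062794096748737 → 1685560746108211826/104062794096748737
APPEND 28: p_15 = 28·1685560746108211826 + 64762509019299227 = 47260463400049230355, q_15 = 28·104062794096748737 + 3998294132575573 = 2917756528841540209 → 47260463400049230355/2917756528841540209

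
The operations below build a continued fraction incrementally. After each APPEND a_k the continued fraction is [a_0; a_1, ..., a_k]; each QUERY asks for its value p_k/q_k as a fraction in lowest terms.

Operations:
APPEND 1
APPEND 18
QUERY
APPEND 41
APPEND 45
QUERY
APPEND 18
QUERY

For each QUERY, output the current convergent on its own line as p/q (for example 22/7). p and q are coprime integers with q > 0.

APPEND 1: p_0 = 1·1 + 0 = 1, q_0 = 1·0 + 1 = 1 → 1/1
APPEND 18: p_1 = 18·1 + 1 = 19, q_1 = 18·1 + 0 = 18 → 19/18
APPEND 41: p_2 = 41·19 + 1 = 780, q_2 = 41·18 + 1 = 739 → 780/739
APPEND 45: p_3 = 45·780 + 19 = 35119, q_3 = 45·739 + 18 = 33273 → 35119/33273
APPEND 18: p_4 = 18·35119 + 780 = 632922, q_4 = 18·33273 + 739 = 599653 → 632922/599653

19/18
35119/33273
632922/599653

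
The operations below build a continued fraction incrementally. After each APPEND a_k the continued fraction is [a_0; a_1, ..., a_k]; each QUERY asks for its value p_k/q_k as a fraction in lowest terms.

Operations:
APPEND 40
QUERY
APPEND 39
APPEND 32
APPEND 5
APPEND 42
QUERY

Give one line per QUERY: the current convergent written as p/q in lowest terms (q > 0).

APPEND 40: p_0 = 40·1 + 0 = 40, q_0 = 40·0 + 1 = 1 → 40/1
APPEND 39: p_1 = 39·40 + 1 = 1561, q_1 = 39·1 + 0 = 39 → 1561/39
APPEND 32: p_2 = 32·1561 + 40 = 49992, q_2 = 32·39 + 1 = 1249 → 49992/1249
APPEND 5: p_3 = 5·49992 + 1561 = 251521, q_3 = 5·1249 + 39 = 6284 → 251521/6284
APPEND 42: p_4 = 42·251521 + 49992 = 10613874, q_4 = 42·6284 + 1249 = 265177 → 10613874/265177

40/1
10613874/265177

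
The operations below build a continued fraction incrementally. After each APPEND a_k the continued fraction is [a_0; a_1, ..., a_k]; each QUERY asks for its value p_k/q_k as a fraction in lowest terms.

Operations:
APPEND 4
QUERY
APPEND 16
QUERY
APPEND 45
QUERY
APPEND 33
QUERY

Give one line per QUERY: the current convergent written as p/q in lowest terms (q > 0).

APPEND 4: p_0 = 4·1 + 0 = 4, q_0 = 4·0 + 1 = 1 → 4/1
APPEND 16: p_1 = 16·4 + 1 = 65, q_1 = 16·1 + 0 = 16 → 65/16
APPEND 45: p_2 = 45·65 + 4 = 2929, q_2 = 45·16 + 1 = 721 → 2929/721
APPEND 33: p_3 = 33·2929 + 65 = 96722, q_3 = 33·721 + 16 = 23809 → 96722/23809

4/1
65/16
2929/721
96722/23809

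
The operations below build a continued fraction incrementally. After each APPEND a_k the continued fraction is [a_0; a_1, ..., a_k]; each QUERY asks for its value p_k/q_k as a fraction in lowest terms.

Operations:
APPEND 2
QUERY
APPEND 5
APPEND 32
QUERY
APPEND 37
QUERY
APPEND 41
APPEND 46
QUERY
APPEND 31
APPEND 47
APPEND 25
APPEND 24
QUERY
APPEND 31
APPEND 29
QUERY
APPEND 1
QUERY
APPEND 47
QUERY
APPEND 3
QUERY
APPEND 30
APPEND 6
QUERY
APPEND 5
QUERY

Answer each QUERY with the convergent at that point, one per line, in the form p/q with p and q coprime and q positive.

APPEND 2: p_0 = 2·1 + 0 = 2, q_0 = 2·0 + 1 = 1 → 2/1
APPEND 5: p_1 = 5·2 + 1 = 11, q_1 = 5·1 + 0 = 5 → 11/5
APPEND 32: p_2 = 32·11 + 2 = 354, q_2 = 32·5 + 1 = 161 → 354/161
APPEND 37: p_3 = 37·354 + 11 = 13109, q_3 = 37·161 + 5 = 5962 → 13109/5962
APPEND 41: p_4 = 41·13109 + 354 = 537823, q_4 = 41·5962 + 161 = 244603 → 537823/244603
APPEND 46: p_5 = 46·537823 + 13109 = 24752967, q_5 = 46·244603 + 5962 = 11257700 → 24752967/11257700
APPEND 31: p_6 = 31·24752967 + 537823 = 767879800, q_6 = 31·11257700 + 244603 = 349233303 → 767879800/349233303
APPEND 47: p_7 = 47·767879800 + 24752967 = 36115103567, q_7 = 47·349233303 + 11257700 = 16425222941 → 36115103567/16425222941
APPEND 25: p_8 = 25·36115103567 + 767879800 = 903645468975, q_8 = 25·16425222941 + 349233303 = 410979806828 → 903645468975/410979806828
APPEND 24: p_9 = 24·903645468975 + 36115103567 = 21723606358967, q_9 = 24·410979806828 + 16425222941 = 9879940586813 → 21723606358967/9879940586813
APPEND 31: p_10 = 31·21723606358967 + 903645468975 = 674335442596952, q_10 = 31·9879940586813 + 410979806828 = 306689137998031 → 674335442596952/306689137998031
APPEND 29: p_11 = 29·674335442596952 + 21723606358967 = 19577451441670575, q_11 = 29·306689137998031 + 9879940586813 = 8903864942529712 → 19577451441670575/8903864942529712
APPEND 1: p_12 = 1·19577451441670575 + 674335442596952 = 20251786884267527, q_12 = 1·8903864942529712 + 306689137998031 = 9210554080527743 → 20251786884267527/9210554080527743
APPEND 47: p_13 = 47·20251786884267527 + 19577451441670575 = 971411435002244344, q_13 = 47·9210554080527743 + 8903864942529712 = 441799906727333633 → 971411435002244344/441799906727333633
APPEND 3: p_14 = 3·971411435002244344 + 20251786884267527 = 2934486091891000559, q_14 = 3·441799906727333633 + 9210554080527743 = 1334610274262528642 → 2934486091891000559/1334610274262528642
APPEND 30: p_15 = 30·2934486091891000559 + 971411435002244344 = 89005994191732261114, q_15 = 30·1334610274262528642 + 441799906727333633 = 40480108134603192893 → 89005994191732261114/40480108134603192893
APPEND 6: p_16 = 6·89005994191732261114 + 2934486091891000559 = 536970451242284567243, q_16 = 6·40480108134603192893 + 1334610274262528642 = 244215259081881686000 → 536970451242284567243/244215259081881686000
APPEND 5: p_17 = 5·536970451242284567243 + 89005994191732261114 = 2773858250403155097329, q_17 = 5·244215259081881686000 + 40480108134603192893 = 1261556403544011622893 → 2773858250403155097329/1261556403544011622893

2/1
354/161
13109/5962
24752967/11257700
21723606358967/9879940586813
19577451441670575/8903864942529712
20251786884267527/9210554080527743
971411435002244344/441799906727333633
2934486091891000559/1334610274262528642
536970451242284567243/244215259081881686000
2773858250403155097329/1261556403544011622893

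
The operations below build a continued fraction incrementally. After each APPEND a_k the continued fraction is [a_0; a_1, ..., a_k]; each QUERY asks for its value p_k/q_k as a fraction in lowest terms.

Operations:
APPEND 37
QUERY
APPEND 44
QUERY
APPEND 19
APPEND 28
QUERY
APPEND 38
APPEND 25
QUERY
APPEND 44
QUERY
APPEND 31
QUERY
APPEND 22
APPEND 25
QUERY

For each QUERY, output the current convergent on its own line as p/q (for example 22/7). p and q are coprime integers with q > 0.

37/1
1629/44
869293/23480
827472343/22350405
36441847214/984310897
1130524735977/30535988212
623830175703677/16849937277237

APPEND 37: p_0 = 37·1 + 0 = 37, q_0 = 37·0 + 1 = 1 → 37/1
APPEND 44: p_1 = 44·37 + 1 = 1629, q_1 = 44·1 + 0 = 44 → 1629/44
APPEND 19: p_2 = 19·1629 + 37 = 30988, q_2 = 19·44 + 1 = 837 → 30988/837
APPEND 28: p_3 = 28·30988 + 1629 = 869293, q_3 = 28·837 + 44 = 23480 → 869293/23480
APPEND 38: p_4 = 38·869293 + 30988 = 33064122, q_4 = 38·23480 + 837 = 893077 → 33064122/893077
APPEND 25: p_5 = 25·33064122 + 869293 = 827472343, q_5 = 25·893077 + 23480 = 22350405 → 827472343/22350405
APPEND 44: p_6 = 44·827472343 + 33064122 = 36441847214, q_6 = 44·22350405 + 893077 = 984310897 → 36441847214/984310897
APPEND 31: p_7 = 31·36441847214 + 827472343 = 1130524735977, q_7 = 31·984310897 + 22350405 = 30535988212 → 1130524735977/30535988212
APPEND 22: p_8 = 22·1130524735977 + 36441847214 = 24907986038708, q_8 = 22·30535988212 + 984310897 = 672776051561 → 24907986038708/672776051561
APPEND 25: p_9 = 25·24907986038708 + 1130524735977 = 623830175703677, q_9 = 25·672776051561 + 30535988212 = 16849937277237 → 623830175703677/16849937277237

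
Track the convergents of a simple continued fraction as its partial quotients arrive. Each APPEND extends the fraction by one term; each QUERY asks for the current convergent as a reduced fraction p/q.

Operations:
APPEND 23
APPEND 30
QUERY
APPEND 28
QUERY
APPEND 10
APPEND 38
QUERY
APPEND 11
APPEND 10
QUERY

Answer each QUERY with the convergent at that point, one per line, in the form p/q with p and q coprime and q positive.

APPEND 23: p_0 = 23·1 + 0 = 23, q_0 = 23·0 + 1 = 1 → 23/1
APPEND 30: p_1 = 30·23 + 1 = 691, q_1 = 30·1 + 0 = 30 → 691/30
APPEND 28: p_2 = 28·691 + 23 = 19371, q_2 = 28·30 + 1 = 841 → 19371/841
APPEND 10: p_3 = 10·19371 + 691 = 194401, q_3 = 10·841 + 30 = 8440 → 194401/8440
APPEND 38: p_4 = 38·194401 + 19371 = 7406609, q_4 = 38·8440 + 841 = 321561 → 7406609/321561
APPEND 11: p_5 = 11·7406609 + 194401 = 81667100, q_5 = 11·321561 + 8440 = 3545611 → 81667100/3545611
APPEND 10: p_6 = 10·81667100 + 7406609 = 824077609, q_6 = 10·3545611 + 321561 = 35777671 → 824077609/35777671

691/30
19371/841
7406609/321561
824077609/35777671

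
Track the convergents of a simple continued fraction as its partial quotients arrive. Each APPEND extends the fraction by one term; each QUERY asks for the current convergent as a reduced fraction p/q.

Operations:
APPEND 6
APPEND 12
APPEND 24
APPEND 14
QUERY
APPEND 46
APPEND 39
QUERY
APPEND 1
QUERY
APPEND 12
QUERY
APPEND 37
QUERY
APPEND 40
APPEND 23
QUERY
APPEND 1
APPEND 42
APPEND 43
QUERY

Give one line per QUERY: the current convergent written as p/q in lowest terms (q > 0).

24685/4058
44378137/7295381
45515405/7482338
590562997/97083437
21896346294/3599569507
20180117885705/3317436434998
38916953146020149/6397609718482919

APPEND 6: p_0 = 6·1 + 0 = 6, q_0 = 6·0 + 1 = 1 → 6/1
APPEND 12: p_1 = 12·6 + 1 = 73, q_1 = 12·1 + 0 = 12 → 73/12
APPEND 24: p_2 = 24·73 + 6 = 1758, q_2 = 24·12 + 1 = 289 → 1758/289
APPEND 14: p_3 = 14·1758 + 73 = 24685, q_3 = 14·289 + 12 = 4058 → 24685/4058
APPEND 46: p_4 = 46·24685 + 1758 = 1137268, q_4 = 46·4058 + 289 = 186957 → 1137268/186957
APPEND 39: p_5 = 39·1137268 + 24685 = 44378137, q_5 = 39·186957 + 4058 = 7295381 → 44378137/7295381
APPEND 1: p_6 = 1·44378137 + 1137268 = 45515405, q_6 = 1·7295381 + 186957 = 7482338 → 45515405/7482338
APPEND 12: p_7 = 12·45515405 + 44378137 = 590562997, q_7 = 12·7482338 + 7295381 = 97083437 → 590562997/97083437
APPEND 37: p_8 = 37·590562997 + 45515405 = 21896346294, q_8 = 37·97083437 + 7482338 = 3599569507 → 21896346294/3599569507
APPEND 40: p_9 = 40·21896346294 + 590562997 = 876444414757, q_9 = 40·3599569507 + 97083437 = 144079863717 → 876444414757/144079863717
APPEND 23: p_10 = 23·876444414757 + 21896346294 = 20180117885705, q_10 = 23·144079863717 + 3599569507 = 3317436434998 → 20180117885705/3317436434998
APPEND 1: p_11 = 1·20180117885705 + 876444414757 = 21056562300462, q_11 = 1·3317436434998 + 144079863717 = 3461516298715 → 21056562300462/3461516298715
APPEND 42: p_12 = 42·21056562300462 + 20180117885705 = 904555734505109, q_12 = 42·3461516298715 + 3317436434998 = 148701120981028 → 904555734505109/148701120981028
APPEND 43: p_13 = 43·904555734505109 + 21056562300462 = 38916953146020149, q_13 = 43·148701120981028 + 3461516298715 = 6397609718482919 → 38916953146020149/6397609718482919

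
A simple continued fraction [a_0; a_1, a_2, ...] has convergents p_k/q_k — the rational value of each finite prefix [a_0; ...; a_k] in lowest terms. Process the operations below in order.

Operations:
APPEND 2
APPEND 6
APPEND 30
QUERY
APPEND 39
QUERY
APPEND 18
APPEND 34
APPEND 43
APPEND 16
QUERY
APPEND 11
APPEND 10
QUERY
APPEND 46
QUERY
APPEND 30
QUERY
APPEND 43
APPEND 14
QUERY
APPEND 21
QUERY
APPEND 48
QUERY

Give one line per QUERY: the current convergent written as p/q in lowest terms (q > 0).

APPEND 2: p_0 = 2·1 + 0 = 2, q_0 = 2·0 + 1 = 1 → 2/1
APPEND 6: p_1 = 6·2 + 1 = 13, q_1 = 6·1 + 0 = 6 → 13/6
APPEND 30: p_2 = 30·13 + 2 = 392, q_2 = 30·6 + 1 = 181 → 392/181
APPEND 39: p_3 = 39·392 + 13 = 15301, q_3 = 39·181 + 6 = 7065 → 15301/7065
APPEND 18: p_4 = 18·15301 + 392 = 275810, q_4 = 18·7065 + 181 = 127351 → 275810/127351
APPEND 34: p_5 = 34·275810 + 15301 = 9392841, q_5 = 34·127351 + 7065 = 4336999 → 9392841/4336999
APPEND 43: p_6 = 43·9392841 + 275810 = 404167973, q_6 = 43·4336999 + 127351 = 186618308 → 404167973/186618308
APPEND 16: p_7 = 16·404167973 + 9392841 = 6476080409, q_7 = 16·186618308 + 4336999 = 2990229927 → 6476080409/2990229927
APPEND 11: p_8 = 11·6476080409 + 404167973 = 71641052472, q_8 = 11·2990229927 + 186618308 = 33079147505 → 71641052472/33079147505
APPEND 10: p_9 = 10·71641052472 + 6476080409 = 722886605129, q_9 = 10·33079147505 + 2990229927 = 333781704977 → 722886605129/333781704977
APPEND 46: p_10 = 46·722886605129 + 71641052472 = 33324424888406, q_10 = 46·333781704977 + 33079147505 = 15387037576447 → 33324424888406/15387037576447
APPEND 30: p_11 = 30·33324424888406 + 722886605129 = 1000455633257309, q_11 = 30·15387037576447 + 333781704977 = 461944908998387 → 1000455633257309/461944908998387
APPEND 43: p_12 = 43·1000455633257309 + 33324424888406 = 43052916654952693, q_12 = 43·461944908998387 + 15387037576447 = 19879018124507088 → 43052916654952693/19879018124507088
APPEND 14: p_13 = 14·43052916654952693 + 1000455633257309 = 603741288802595011, q_13 = 14·19879018124507088 + 461944908998387 = 278768198652097619 → 603741288802595011/278768198652097619
APPEND 21: p_14 = 21·603741288802595011 + 43052916654952693 = 12721619981509447924, q_14 = 21·278768198652097619 + 19879018124507088 = 5874011189818557087 → 12721619981509447924/5874011189818557087
APPEND 48: p_15 = 48·12721619981509447924 + 603741288802595011 = 611241500401256095363, q_15 = 48·5874011189818557087 + 278768198652097619 = 282231305309942837795 → 611241500401256095363/282231305309942837795

392/181
15301/7065
6476080409/2990229927
722886605129/333781704977
33324424888406/15387037576447
1000455633257309/461944908998387
603741288802595011/278768198652097619
12721619981509447924/5874011189818557087
611241500401256095363/282231305309942837795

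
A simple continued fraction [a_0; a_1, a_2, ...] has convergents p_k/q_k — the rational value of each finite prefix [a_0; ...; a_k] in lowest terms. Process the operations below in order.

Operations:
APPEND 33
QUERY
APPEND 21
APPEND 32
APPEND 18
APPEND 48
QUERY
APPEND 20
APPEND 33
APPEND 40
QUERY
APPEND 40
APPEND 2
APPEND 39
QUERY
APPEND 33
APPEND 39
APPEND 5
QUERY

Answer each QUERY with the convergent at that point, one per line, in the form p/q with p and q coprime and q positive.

APPEND 33: p_0 = 33·1 + 0 = 33, q_0 = 33·0 + 1 = 1 → 33/1
APPEND 21: p_1 = 21·33 + 1 = 694, q_1 = 21·1 + 0 = 21 → 694/21
APPEND 32: p_2 = 32·694 + 33 = 22241, q_2 = 32·21 + 1 = 673 → 22241/673
APPEND 18: p_3 = 18·22241 + 694 = 401032, q_3 = 18·673 + 21 = 12135 → 401032/12135
APPEND 48: p_4 = 48·401032 + 22241 = 19271777, q_4 = 48·12135 + 673 = 583153 → 19271777/583153
APPEND 20: p_5 = 20·19271777 + 401032 = 385836572, q_5 = 20·583153 + 12135 = 11675195 → 385836572/11675195
APPEND 33: p_6 = 33·385836572 + 19271777 = 12751878653, q_6 = 33·11675195 + 583153 = 385864588 → 12751878653/385864588
APPEND 40: p_7 = 40·12751878653 + 385836572 = 510460982692, q_7 = 40·385864588 + 11675195 = 15446258715 → 510460982692/15446258715
APPEND 40: p_8 = 40·510460982692 + 12751878653 = 20431191186333, q_8 = 40·15446258715 + 385864588 = 618236213188 → 20431191186333/618236213188
APPEND 2: p_9 = 2·20431191186333 + 510460982692 = 41372843355358, q_9 = 2·618236213188 + 15446258715 = 1251918685091 → 41372843355358/1251918685091
APPEND 39: p_10 = 39·41372843355358 + 20431191186333 = 1633972082045295, q_10 = 39·1251918685091 + 618236213188 = 49443064931737 → 1633972082045295/49443064931737
APPEND 33: p_11 = 33·1633972082045295 + 41372843355358 = 53962451550850093, q_11 = 33·49443064931737 + 1251918685091 = 1632873061432412 → 53962451550850093/1632873061432412
APPEND 39: p_12 = 39·53962451550850093 + 1633972082045295 = 2106169582565198922, q_12 = 39·1632873061432412 + 49443064931737 = 63731492460795805 → 2106169582565198922/63731492460795805
APPEND 5: p_13 = 5·2106169582565198922 + 53962451550850093 = 10584810364376844703, q_13 = 5·63731492460795805 + 1632873061432412 = 320290335365411437 → 10584810364376844703/320290335365411437

33/1
19271777/583153
510460982692/15446258715
1633972082045295/49443064931737
10584810364376844703/320290335365411437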